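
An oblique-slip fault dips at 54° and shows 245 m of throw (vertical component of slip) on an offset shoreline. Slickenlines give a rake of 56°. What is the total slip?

365 m

dip-slip = throw / sin(dip) = 245 / sin(54°) = 302.8 m
net slip = dip-slip / sin(rake) = 302.8 / sin(56°) = 365 m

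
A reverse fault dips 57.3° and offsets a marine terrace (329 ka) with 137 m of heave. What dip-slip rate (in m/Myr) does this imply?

771 m/Myr

dip-slip = heave / cos(dip) = 137 m / cos(57.3°) = 253.6 m
rate = 253.6 m / 329 ka = 0.000771 m/yr = 771 m/Myr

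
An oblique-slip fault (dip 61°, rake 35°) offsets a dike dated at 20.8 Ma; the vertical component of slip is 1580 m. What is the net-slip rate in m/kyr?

dip-slip = throw / sin(dip) = 1580 / sin(61°) = 1806 m
net slip = dip-slip / sin(rake) = 1806 / sin(35°) = 3150 m
rate = 3150 m / 20.8 Ma = 0.000151 m/yr = 0.151 m/kyr

0.151 m/kyr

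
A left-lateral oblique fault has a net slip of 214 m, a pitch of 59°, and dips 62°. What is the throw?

162 m

dip-slip = net slip × sin(rake) = 214 m × sin(59°) = 183.4 m
throw = dip-slip × sin(dip) = 183.4 × sin(62°) = 162 m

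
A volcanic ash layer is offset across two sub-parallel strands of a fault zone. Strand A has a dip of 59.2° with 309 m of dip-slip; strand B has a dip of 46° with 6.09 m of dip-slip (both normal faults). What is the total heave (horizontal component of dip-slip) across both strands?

heave_A = 309 × cos(59.2°) = 158.2 m
heave_B = 6.09 × cos(46°) = 4.230 m
total = 158.2 + 4.230 = 162 m

162 m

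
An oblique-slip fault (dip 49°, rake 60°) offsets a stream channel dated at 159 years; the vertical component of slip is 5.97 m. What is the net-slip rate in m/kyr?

dip-slip = throw / sin(dip) = 5.97 / sin(49°) = 7.910 m
net slip = dip-slip / sin(rake) = 7.910 / sin(60°) = 9.134 m
rate = 9.134 m / 159 years = 0.0574 m/yr = 57.4 m/kyr

57.4 m/kyr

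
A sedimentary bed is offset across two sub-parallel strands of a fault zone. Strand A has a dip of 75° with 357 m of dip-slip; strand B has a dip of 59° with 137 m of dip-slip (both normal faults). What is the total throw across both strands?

throw_A = 357 × sin(75°) = 344.8 m
throw_B = 137 × sin(59°) = 117.4 m
total = 344.8 + 117.4 = 462 m

462 m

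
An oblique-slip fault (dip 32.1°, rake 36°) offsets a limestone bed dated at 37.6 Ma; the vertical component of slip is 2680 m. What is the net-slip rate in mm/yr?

dip-slip = throw / sin(dip) = 2680 / sin(32.1°) = 5043 m
net slip = dip-slip / sin(rake) = 5043 / sin(36°) = 8580 m
rate = 8580 m / 37.6 Ma = 0.000228 m/yr = 0.228 mm/yr

0.228 mm/yr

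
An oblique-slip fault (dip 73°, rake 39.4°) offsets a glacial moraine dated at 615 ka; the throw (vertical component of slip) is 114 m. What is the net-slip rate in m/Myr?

dip-slip = throw / sin(dip) = 114 / sin(73°) = 119.2 m
net slip = dip-slip / sin(rake) = 119.2 / sin(39.4°) = 187.8 m
rate = 187.8 m / 615 ka = 0.000305 m/yr = 305 m/Myr

305 m/Myr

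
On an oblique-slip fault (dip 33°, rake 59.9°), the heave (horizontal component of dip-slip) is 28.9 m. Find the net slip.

dip-slip = heave / cos(dip) = 28.9 / cos(33°) = 34.46 m
net slip = dip-slip / sin(rake) = 34.46 / sin(59.9°) = 39.8 m

39.8 m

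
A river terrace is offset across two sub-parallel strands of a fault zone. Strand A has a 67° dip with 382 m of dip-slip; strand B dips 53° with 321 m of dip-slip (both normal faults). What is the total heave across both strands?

heave_A = 382 × cos(67°) = 149.3 m
heave_B = 321 × cos(53°) = 193.2 m
total = 149.3 + 193.2 = 342 m

342 m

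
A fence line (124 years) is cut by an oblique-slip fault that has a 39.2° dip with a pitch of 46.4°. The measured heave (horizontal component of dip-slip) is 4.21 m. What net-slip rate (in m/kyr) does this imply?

60.5 m/kyr

dip-slip = heave / cos(dip) = 4.21 / cos(39.2°) = 5.433 m
net slip = dip-slip / sin(rake) = 5.433 / sin(46.4°) = 7.502 m
rate = 7.502 m / 124 years = 0.0605 m/yr = 60.5 m/kyr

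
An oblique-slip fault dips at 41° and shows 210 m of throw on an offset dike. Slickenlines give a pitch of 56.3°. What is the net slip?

dip-slip = throw / sin(dip) = 210 / sin(41°) = 320.1 m
net slip = dip-slip / sin(rake) = 320.1 / sin(56.3°) = 385 m

385 m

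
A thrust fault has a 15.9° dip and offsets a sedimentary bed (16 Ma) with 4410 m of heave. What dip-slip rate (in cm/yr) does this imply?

0.0287 cm/yr

dip-slip = heave / cos(dip) = 4410 m / cos(15.9°) = 4585 m
rate = 4585 m / 16 Ma = 0.000287 m/yr = 0.0287 cm/yr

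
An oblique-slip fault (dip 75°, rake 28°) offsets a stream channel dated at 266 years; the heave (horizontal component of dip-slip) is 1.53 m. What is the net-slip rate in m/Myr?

47300 m/Myr

dip-slip = heave / cos(dip) = 1.53 / cos(75°) = 5.911 m
net slip = dip-slip / sin(rake) = 5.911 / sin(28°) = 12.59 m
rate = 12.59 m / 266 years = 0.0473 m/yr = 47300 m/Myr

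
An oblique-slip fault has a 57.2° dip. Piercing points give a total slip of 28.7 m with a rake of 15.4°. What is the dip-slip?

7.62 m

dip-slip = net slip × sin(rake) = 28.7 m × sin(15.4°) = 7.62 m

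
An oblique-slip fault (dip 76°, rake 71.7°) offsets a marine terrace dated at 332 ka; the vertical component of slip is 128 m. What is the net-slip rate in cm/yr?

dip-slip = throw / sin(dip) = 128 / sin(76°) = 131.9 m
net slip = dip-slip / sin(rake) = 131.9 / sin(71.7°) = 138.9 m
rate = 138.9 m / 332 ka = 0.000419 m/yr = 0.0419 cm/yr

0.0419 cm/yr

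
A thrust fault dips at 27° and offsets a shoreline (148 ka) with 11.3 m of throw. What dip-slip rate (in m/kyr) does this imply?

0.168 m/kyr

dip-slip = throw / sin(dip) = 11.3 m / sin(27°) = 24.89 m
rate = 24.89 m / 148 ka = 0.000168 m/yr = 0.168 m/kyr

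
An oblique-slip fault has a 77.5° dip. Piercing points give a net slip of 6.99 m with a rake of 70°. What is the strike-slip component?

2.39 m

strike-slip = net slip × cos(rake) = 6.99 m × cos(70°) = 2.39 m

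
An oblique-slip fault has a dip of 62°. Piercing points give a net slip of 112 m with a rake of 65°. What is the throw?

dip-slip = net slip × sin(rake) = 112 m × sin(65°) = 101.5 m
throw = dip-slip × sin(dip) = 101.5 × sin(62°) = 89.6 m

89.6 m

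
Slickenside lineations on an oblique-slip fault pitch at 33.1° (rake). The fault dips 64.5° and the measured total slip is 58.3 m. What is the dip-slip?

31.8 m

dip-slip = net slip × sin(rake) = 58.3 m × sin(33.1°) = 31.8 m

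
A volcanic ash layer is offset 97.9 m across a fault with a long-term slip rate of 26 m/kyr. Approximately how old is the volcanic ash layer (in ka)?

3.77 ka

age = offset / rate = 97.9 m / (26 m/kyr) = 3770 yr = 3.77 ka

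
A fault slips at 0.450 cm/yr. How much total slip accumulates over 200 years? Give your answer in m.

0.900 m

slip = rate × time = 0.450 cm/yr × 200 years = 0.900 m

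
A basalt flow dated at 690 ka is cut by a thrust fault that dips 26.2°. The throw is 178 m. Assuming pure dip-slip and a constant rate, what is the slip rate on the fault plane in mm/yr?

0.584 mm/yr

dip-slip = throw / sin(dip) = 178 m / sin(26.2°) = 403.2 m
rate = 403.2 m / 690 ka = 0.000584 m/yr = 0.584 mm/yr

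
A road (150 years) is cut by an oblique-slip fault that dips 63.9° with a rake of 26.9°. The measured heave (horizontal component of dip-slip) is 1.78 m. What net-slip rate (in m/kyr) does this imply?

dip-slip = heave / cos(dip) = 1.78 / cos(63.9°) = 4.046 m
net slip = dip-slip / sin(rake) = 4.046 / sin(26.9°) = 8.943 m
rate = 8.943 m / 150 years = 0.0596 m/yr = 59.6 m/kyr

59.6 m/kyr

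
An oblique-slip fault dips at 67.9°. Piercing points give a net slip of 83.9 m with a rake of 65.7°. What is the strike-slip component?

34.5 m

strike-slip = net slip × cos(rake) = 83.9 m × cos(65.7°) = 34.5 m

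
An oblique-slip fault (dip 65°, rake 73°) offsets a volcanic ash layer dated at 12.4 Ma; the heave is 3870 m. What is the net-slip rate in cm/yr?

0.0772 cm/yr

dip-slip = heave / cos(dip) = 3870 / cos(65°) = 9157 m
net slip = dip-slip / sin(rake) = 9157 / sin(73°) = 9576 m
rate = 9576 m / 12.4 Ma = 0.000772 m/yr = 0.0772 cm/yr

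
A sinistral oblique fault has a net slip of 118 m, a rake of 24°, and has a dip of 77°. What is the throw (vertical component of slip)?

46.8 m

dip-slip = net slip × sin(rake) = 118 m × sin(24°) = 47.99 m
throw = dip-slip × sin(dip) = 47.99 × sin(77°) = 46.8 m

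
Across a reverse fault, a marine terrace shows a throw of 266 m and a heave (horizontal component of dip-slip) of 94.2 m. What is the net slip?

net slip = √(throw² + heave²) = √(266² + 94.2²) = 282 m

282 m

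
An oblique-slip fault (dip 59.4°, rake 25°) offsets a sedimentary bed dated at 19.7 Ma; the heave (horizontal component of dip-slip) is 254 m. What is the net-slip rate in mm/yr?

dip-slip = heave / cos(dip) = 254 / cos(59.4°) = 499 m
net slip = dip-slip / sin(rake) = 499 / sin(25°) = 1181 m
rate = 1181 m / 19.7 Ma = 0.0000599 m/yr = 0.0599 mm/yr

0.0599 mm/yr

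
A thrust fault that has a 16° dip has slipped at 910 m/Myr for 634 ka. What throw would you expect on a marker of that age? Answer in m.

dip-slip = rate × time = 910 m/Myr × 634 ka = 576.9 m
throw = dip-slip × sin(dip) = 576.9 × sin(16°) = 159 m

159 m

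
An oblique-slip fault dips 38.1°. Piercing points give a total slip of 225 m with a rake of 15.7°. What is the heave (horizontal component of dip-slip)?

47.9 m

dip-slip = net slip × sin(rake) = 225 m × sin(15.7°) = 60.89 m
heave = dip-slip × cos(dip) = 60.89 × cos(38.1°) = 47.9 m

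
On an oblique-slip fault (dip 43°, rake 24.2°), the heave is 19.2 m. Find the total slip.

64 m

dip-slip = heave / cos(dip) = 19.2 / cos(43°) = 26.25 m
net slip = dip-slip / sin(rake) = 26.25 / sin(24.2°) = 64 m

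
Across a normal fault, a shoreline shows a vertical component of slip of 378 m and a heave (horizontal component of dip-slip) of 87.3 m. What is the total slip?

net slip = √(throw² + heave²) = √(378² + 87.3²) = 388 m

388 m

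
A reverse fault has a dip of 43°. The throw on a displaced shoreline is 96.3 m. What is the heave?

heave = throw / tan(dip) = 96.3 / tan(43°) = 103 m

103 m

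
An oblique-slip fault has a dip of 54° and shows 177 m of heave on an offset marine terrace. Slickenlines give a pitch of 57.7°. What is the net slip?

dip-slip = heave / cos(dip) = 177 / cos(54°) = 301.1 m
net slip = dip-slip / sin(rake) = 301.1 / sin(57.7°) = 356 m

356 m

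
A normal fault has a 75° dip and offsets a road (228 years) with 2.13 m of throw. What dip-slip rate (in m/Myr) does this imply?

9670 m/Myr

dip-slip = throw / sin(dip) = 2.13 m / sin(75°) = 2.205 m
rate = 2.205 m / 228 years = 0.00967 m/yr = 9670 m/Myr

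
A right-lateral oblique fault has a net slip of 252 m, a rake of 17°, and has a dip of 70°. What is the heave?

dip-slip = net slip × sin(rake) = 252 m × sin(17°) = 73.68 m
heave = dip-slip × cos(dip) = 73.68 × cos(70°) = 25.2 m

25.2 m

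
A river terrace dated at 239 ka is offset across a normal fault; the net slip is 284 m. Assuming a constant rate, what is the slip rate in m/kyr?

rate = 284 m / 239 ka = 0.00119 m/yr = 1.19 m/kyr

1.19 m/kyr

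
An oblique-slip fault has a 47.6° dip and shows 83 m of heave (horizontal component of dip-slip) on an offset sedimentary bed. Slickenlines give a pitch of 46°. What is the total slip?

dip-slip = heave / cos(dip) = 83 / cos(47.6°) = 123.1 m
net slip = dip-slip / sin(rake) = 123.1 / sin(46°) = 171 m

171 m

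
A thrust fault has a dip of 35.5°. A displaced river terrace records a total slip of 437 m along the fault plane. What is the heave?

heave = dip-slip × cos(dip) = 437 m × cos(35.5°) = 356 m

356 m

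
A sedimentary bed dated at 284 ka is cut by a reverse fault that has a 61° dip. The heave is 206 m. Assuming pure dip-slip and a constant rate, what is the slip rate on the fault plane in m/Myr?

1500 m/Myr

dip-slip = heave / cos(dip) = 206 m / cos(61°) = 424.9 m
rate = 424.9 m / 284 ka = 0.00150 m/yr = 1500 m/Myr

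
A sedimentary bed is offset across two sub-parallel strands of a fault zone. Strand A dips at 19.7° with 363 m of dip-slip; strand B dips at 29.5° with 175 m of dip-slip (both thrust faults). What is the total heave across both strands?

heave_A = 363 × cos(19.7°) = 341.8 m
heave_B = 175 × cos(29.5°) = 152.3 m
total = 341.8 + 152.3 = 494 m

494 m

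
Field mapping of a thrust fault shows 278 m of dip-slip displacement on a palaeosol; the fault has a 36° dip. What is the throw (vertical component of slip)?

throw = dip-slip × sin(dip) = 278 m × sin(36°) = 163 m

163 m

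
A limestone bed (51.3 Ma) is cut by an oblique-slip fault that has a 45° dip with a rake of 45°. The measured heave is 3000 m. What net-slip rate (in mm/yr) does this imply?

0.117 mm/yr

dip-slip = heave / cos(dip) = 3000 / cos(45°) = 4243 m
net slip = dip-slip / sin(rake) = 4243 / sin(45°) = 6000 m
rate = 6000 m / 51.3 Ma = 0.000117 m/yr = 0.117 mm/yr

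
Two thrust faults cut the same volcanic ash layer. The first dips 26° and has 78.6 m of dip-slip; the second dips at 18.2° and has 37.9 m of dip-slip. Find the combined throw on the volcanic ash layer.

throw_A = 78.6 × sin(26°) = 34.46 m
throw_B = 37.9 × sin(18.2°) = 11.84 m
total = 34.46 + 11.84 = 46.3 m

46.3 m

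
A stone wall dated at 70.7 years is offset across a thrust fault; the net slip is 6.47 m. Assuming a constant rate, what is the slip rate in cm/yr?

9.15 cm/yr

rate = 6.47 m / 70.7 years = 0.0915 m/yr = 9.15 cm/yr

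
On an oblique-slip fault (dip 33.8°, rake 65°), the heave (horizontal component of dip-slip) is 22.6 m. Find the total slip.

dip-slip = heave / cos(dip) = 22.6 / cos(33.8°) = 27.20 m
net slip = dip-slip / sin(rake) = 27.20 / sin(65°) = 30 m

30 m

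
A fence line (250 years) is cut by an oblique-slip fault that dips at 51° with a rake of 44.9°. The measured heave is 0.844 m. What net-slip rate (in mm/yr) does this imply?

7.60 mm/yr

dip-slip = heave / cos(dip) = 0.844 / cos(51°) = 1.341 m
net slip = dip-slip / sin(rake) = 1.341 / sin(44.9°) = 1.900 m
rate = 1.900 m / 250 years = 0.00760 m/yr = 7.60 mm/yr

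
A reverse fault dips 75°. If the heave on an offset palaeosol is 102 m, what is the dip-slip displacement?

394 m

dip-slip = heave / cos(dip) = 102 / cos(75°) = 394 m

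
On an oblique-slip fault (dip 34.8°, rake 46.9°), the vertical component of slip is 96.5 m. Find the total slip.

dip-slip = throw / sin(dip) = 96.5 / sin(34.8°) = 169.1 m
net slip = dip-slip / sin(rake) = 169.1 / sin(46.9°) = 232 m

232 m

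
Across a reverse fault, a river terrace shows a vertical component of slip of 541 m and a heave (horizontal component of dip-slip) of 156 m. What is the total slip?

563 m

net slip = √(throw² + heave²) = √(541² + 156²) = 563 m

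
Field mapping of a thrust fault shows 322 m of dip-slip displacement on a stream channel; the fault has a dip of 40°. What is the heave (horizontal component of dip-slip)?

247 m

heave = dip-slip × cos(dip) = 322 m × cos(40°) = 247 m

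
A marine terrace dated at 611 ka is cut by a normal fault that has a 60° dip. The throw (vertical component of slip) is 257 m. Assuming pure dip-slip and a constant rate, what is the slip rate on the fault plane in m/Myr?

dip-slip = throw / sin(dip) = 257 m / sin(60°) = 296.8 m
rate = 296.8 m / 611 ka = 0.000486 m/yr = 486 m/Myr

486 m/Myr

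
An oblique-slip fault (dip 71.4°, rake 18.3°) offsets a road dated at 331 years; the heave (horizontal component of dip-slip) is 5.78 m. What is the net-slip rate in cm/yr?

17.4 cm/yr

dip-slip = heave / cos(dip) = 5.78 / cos(71.4°) = 18.12 m
net slip = dip-slip / sin(rake) = 18.12 / sin(18.3°) = 57.71 m
rate = 57.71 m / 331 years = 0.174 m/yr = 17.4 cm/yr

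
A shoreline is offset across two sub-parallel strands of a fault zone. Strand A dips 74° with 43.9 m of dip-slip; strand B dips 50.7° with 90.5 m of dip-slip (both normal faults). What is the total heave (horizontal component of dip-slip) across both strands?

heave_A = 43.9 × cos(74°) = 12.10 m
heave_B = 90.5 × cos(50.7°) = 57.32 m
total = 12.10 + 57.32 = 69.4 m

69.4 m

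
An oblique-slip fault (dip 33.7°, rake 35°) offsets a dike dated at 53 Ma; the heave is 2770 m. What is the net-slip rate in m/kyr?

dip-slip = heave / cos(dip) = 2770 / cos(33.7°) = 3330 m
net slip = dip-slip / sin(rake) = 3330 / sin(35°) = 5805 m
rate = 5805 m / 53 Ma = 0.000110 m/yr = 0.110 m/kyr

0.110 m/kyr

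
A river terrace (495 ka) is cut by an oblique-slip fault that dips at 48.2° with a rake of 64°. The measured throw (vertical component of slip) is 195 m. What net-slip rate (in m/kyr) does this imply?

0.588 m/kyr

dip-slip = throw / sin(dip) = 195 / sin(48.2°) = 261.6 m
net slip = dip-slip / sin(rake) = 261.6 / sin(64°) = 291 m
rate = 291 m / 495 ka = 0.000588 m/yr = 0.588 m/kyr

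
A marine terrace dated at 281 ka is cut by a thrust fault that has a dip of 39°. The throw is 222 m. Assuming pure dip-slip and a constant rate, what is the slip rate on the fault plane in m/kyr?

1.26 m/kyr

dip-slip = throw / sin(dip) = 222 m / sin(39°) = 352.8 m
rate = 352.8 m / 281 ka = 0.00126 m/yr = 1.26 m/kyr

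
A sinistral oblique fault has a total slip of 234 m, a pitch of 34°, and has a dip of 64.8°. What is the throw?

118 m

dip-slip = net slip × sin(rake) = 234 m × sin(34°) = 130.9 m
throw = dip-slip × sin(dip) = 130.9 × sin(64.8°) = 118 m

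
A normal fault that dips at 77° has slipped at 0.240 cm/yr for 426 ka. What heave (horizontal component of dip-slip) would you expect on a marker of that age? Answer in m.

230 m

dip-slip = rate × time = 0.240 cm/yr × 426 ka = 1022 m
heave = dip-slip × cos(dip) = 1022 × cos(77°) = 230 m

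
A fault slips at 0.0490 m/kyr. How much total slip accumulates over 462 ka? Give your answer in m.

slip = rate × time = 0.0490 m/kyr × 462 ka = 22.6 m

22.6 m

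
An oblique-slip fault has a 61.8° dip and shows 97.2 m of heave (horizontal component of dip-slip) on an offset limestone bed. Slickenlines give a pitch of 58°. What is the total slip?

dip-slip = heave / cos(dip) = 97.2 / cos(61.8°) = 205.7 m
net slip = dip-slip / sin(rake) = 205.7 / sin(58°) = 243 m

243 m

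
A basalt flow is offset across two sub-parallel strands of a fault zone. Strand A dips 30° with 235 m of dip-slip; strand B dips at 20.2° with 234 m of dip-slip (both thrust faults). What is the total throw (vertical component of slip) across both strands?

throw_A = 235 × sin(30°) = 117.5 m
throw_B = 234 × sin(20.2°) = 80.80 m
total = 117.5 + 80.80 = 198 m

198 m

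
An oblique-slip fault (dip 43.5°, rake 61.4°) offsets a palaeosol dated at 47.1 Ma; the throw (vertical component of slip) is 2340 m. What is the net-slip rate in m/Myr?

dip-slip = throw / sin(dip) = 2340 / sin(43.5°) = 3399 m
net slip = dip-slip / sin(rake) = 3399 / sin(61.4°) = 3872 m
rate = 3872 m / 47.1 Ma = 0.0000822 m/yr = 82.2 m/Myr

82.2 m/Myr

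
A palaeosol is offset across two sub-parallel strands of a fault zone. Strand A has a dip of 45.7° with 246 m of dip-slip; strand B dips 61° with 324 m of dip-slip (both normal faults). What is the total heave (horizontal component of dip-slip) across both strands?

heave_A = 246 × cos(45.7°) = 171.8 m
heave_B = 324 × cos(61°) = 157.1 m
total = 171.8 + 157.1 = 329 m

329 m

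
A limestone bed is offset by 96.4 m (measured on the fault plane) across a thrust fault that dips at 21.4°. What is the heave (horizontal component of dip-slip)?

heave = dip-slip × cos(dip) = 96.4 m × cos(21.4°) = 89.8 m

89.8 m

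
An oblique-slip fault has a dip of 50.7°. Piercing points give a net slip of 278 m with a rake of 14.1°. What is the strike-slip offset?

270 m

strike-slip = net slip × cos(rake) = 278 m × cos(14.1°) = 270 m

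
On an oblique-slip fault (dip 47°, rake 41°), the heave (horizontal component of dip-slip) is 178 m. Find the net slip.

dip-slip = heave / cos(dip) = 178 / cos(47°) = 261 m
net slip = dip-slip / sin(rake) = 261 / sin(41°) = 398 m

398 m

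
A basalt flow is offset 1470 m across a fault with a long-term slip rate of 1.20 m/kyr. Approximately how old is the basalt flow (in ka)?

age = offset / rate = 1470 m / (1.20 m/kyr) = 1.22e+06 yr = 1220 ka

1220 ka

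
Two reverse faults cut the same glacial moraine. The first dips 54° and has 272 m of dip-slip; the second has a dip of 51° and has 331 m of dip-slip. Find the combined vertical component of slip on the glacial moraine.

477 m

throw_A = 272 × sin(54°) = 220.1 m
throw_B = 331 × sin(51°) = 257.2 m
total = 220.1 + 257.2 = 477 m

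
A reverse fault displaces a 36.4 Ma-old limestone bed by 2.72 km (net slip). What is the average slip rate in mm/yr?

0.0747 mm/yr

rate = 2.72 km / 36.4 Ma = 0.0000747 m/yr = 0.0747 mm/yr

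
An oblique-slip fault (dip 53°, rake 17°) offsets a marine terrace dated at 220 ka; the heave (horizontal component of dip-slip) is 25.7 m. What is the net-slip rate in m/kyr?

dip-slip = heave / cos(dip) = 25.7 / cos(53°) = 42.70 m
net slip = dip-slip / sin(rake) = 42.70 / sin(17°) = 146.1 m
rate = 146.1 m / 220 ka = 0.000664 m/yr = 0.664 m/kyr

0.664 m/kyr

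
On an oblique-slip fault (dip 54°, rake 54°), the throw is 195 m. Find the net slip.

dip-slip = throw / sin(dip) = 195 / sin(54°) = 241 m
net slip = dip-slip / sin(rake) = 241 / sin(54°) = 298 m

298 m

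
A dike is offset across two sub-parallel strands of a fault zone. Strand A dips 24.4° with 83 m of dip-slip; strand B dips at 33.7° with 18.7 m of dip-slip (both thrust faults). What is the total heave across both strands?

heave_A = 83 × cos(24.4°) = 75.59 m
heave_B = 18.7 × cos(33.7°) = 15.56 m
total = 75.59 + 15.56 = 91.1 m

91.1 m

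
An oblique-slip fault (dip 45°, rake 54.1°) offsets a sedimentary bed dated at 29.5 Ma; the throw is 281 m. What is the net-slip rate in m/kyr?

0.0166 m/kyr

dip-slip = throw / sin(dip) = 281 / sin(45°) = 397.4 m
net slip = dip-slip / sin(rake) = 397.4 / sin(54.1°) = 490.6 m
rate = 490.6 m / 29.5 Ma = 0.0000166 m/yr = 0.0166 m/kyr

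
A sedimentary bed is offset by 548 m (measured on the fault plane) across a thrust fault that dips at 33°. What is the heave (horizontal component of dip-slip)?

460 m

heave = dip-slip × cos(dip) = 548 m × cos(33°) = 460 m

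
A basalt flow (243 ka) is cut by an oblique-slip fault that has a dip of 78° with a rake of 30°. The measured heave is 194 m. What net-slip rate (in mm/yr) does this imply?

dip-slip = heave / cos(dip) = 194 / cos(78°) = 933.1 m
net slip = dip-slip / sin(rake) = 933.1 / sin(30°) = 1866 m
rate = 1866 m / 243 ka = 0.00768 m/yr = 7.68 mm/yr

7.68 mm/yr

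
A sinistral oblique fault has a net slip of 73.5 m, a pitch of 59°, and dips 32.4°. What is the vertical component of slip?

33.8 m

dip-slip = net slip × sin(rake) = 73.5 m × sin(59°) = 63 m
throw = dip-slip × sin(dip) = 63 × sin(32.4°) = 33.8 m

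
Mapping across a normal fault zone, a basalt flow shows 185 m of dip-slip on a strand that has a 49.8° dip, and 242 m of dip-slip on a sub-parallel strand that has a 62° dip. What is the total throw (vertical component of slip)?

355 m

throw_A = 185 × sin(49.8°) = 141.3 m
throw_B = 242 × sin(62°) = 213.7 m
total = 141.3 + 213.7 = 355 m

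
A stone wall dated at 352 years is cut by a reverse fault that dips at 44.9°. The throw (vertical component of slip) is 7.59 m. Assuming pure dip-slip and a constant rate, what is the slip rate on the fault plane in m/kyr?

dip-slip = throw / sin(dip) = 7.59 m / sin(44.9°) = 10.75 m
rate = 10.75 m / 352 years = 0.0305 m/yr = 30.5 m/kyr

30.5 m/kyr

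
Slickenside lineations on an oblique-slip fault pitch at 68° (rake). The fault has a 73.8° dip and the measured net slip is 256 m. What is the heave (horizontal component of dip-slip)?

dip-slip = net slip × sin(rake) = 256 m × sin(68°) = 237.4 m
heave = dip-slip × cos(dip) = 237.4 × cos(73.8°) = 66.2 m

66.2 m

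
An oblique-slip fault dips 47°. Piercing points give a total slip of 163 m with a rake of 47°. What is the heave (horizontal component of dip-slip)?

dip-slip = net slip × sin(rake) = 163 m × sin(47°) = 119.2 m
heave = dip-slip × cos(dip) = 119.2 × cos(47°) = 81.3 m

81.3 m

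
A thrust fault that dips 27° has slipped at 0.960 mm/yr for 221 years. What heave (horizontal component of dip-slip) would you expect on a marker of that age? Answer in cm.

dip-slip = rate × time = 0.960 mm/yr × 221 years = 0.2122 m
heave = dip-slip × cos(dip) = 0.2122 × cos(27°) = 0.189 m = 18.9 cm

18.9 cm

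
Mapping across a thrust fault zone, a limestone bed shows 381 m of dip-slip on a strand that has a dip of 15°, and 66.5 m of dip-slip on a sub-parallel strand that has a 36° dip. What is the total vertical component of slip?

138 m

throw_A = 381 × sin(15°) = 98.61 m
throw_B = 66.5 × sin(36°) = 39.09 m
total = 98.61 + 39.09 = 138 m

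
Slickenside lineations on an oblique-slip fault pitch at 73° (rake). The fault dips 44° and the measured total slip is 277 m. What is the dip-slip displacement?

dip-slip = net slip × sin(rake) = 277 m × sin(73°) = 265 m

265 m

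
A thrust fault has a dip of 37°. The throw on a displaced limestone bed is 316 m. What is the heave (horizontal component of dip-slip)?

heave = throw / tan(dip) = 316 / tan(37°) = 419 m

419 m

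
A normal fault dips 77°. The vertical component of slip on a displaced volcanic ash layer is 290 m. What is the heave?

67 m

heave = throw / tan(dip) = 290 / tan(77°) = 67 m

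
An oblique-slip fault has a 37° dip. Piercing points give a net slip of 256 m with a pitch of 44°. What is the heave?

142 m

dip-slip = net slip × sin(rake) = 256 m × sin(44°) = 177.8 m
heave = dip-slip × cos(dip) = 177.8 × cos(37°) = 142 m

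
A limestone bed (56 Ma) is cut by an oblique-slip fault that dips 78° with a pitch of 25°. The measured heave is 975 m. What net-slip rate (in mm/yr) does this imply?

dip-slip = heave / cos(dip) = 975 / cos(78°) = 4689 m
net slip = dip-slip / sin(rake) = 4689 / sin(25°) = 11100 m
rate = 11100 m / 56 Ma = 0.000198 m/yr = 0.198 mm/yr

0.198 mm/yr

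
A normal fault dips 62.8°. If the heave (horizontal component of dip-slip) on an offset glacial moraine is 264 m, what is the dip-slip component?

578 m

dip-slip = heave / cos(dip) = 264 / cos(62.8°) = 578 m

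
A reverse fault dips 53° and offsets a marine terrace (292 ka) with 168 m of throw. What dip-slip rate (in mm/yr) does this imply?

dip-slip = throw / sin(dip) = 168 m / sin(53°) = 210.4 m
rate = 210.4 m / 292 ka = 0.000720 m/yr = 0.720 mm/yr

0.720 mm/yr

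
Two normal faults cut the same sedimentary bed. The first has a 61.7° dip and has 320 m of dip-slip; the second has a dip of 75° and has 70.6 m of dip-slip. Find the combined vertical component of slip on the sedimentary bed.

350 m

throw_A = 320 × sin(61.7°) = 281.8 m
throw_B = 70.6 × sin(75°) = 68.19 m
total = 281.8 + 68.19 = 350 m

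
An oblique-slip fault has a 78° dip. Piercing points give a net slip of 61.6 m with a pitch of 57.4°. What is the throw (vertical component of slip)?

dip-slip = net slip × sin(rake) = 61.6 m × sin(57.4°) = 51.90 m
throw = dip-slip × sin(dip) = 51.90 × sin(78°) = 50.8 m

50.8 m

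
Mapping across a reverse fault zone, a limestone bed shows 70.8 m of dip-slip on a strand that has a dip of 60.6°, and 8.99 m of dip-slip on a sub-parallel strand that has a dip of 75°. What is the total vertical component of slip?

throw_A = 70.8 × sin(60.6°) = 61.68 m
throw_B = 8.99 × sin(75°) = 8.684 m
total = 61.68 + 8.684 = 70.4 m

70.4 m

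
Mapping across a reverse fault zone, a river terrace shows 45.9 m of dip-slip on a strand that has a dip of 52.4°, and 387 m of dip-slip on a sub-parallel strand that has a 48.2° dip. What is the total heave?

heave_A = 45.9 × cos(52.4°) = 28.01 m
heave_B = 387 × cos(48.2°) = 257.9 m
total = 28.01 + 257.9 = 286 m

286 m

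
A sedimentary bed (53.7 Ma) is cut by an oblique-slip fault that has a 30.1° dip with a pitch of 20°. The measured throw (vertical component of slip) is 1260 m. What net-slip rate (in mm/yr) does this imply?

dip-slip = throw / sin(dip) = 1260 / sin(30.1°) = 2512 m
net slip = dip-slip / sin(rake) = 2512 / sin(20°) = 7346 m
rate = 7346 m / 53.7 Ma = 0.000137 m/yr = 0.137 mm/yr

0.137 mm/yr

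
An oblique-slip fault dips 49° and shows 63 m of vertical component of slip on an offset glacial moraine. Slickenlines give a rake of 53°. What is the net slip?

105 m

dip-slip = throw / sin(dip) = 63 / sin(49°) = 83.48 m
net slip = dip-slip / sin(rake) = 83.48 / sin(53°) = 105 m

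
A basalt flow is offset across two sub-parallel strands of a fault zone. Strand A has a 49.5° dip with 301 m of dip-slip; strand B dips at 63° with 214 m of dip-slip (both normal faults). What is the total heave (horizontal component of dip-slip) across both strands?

293 m

heave_A = 301 × cos(49.5°) = 195.5 m
heave_B = 214 × cos(63°) = 97.15 m
total = 195.5 + 97.15 = 293 m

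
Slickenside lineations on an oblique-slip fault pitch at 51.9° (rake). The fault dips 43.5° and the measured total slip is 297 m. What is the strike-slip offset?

strike-slip = net slip × cos(rake) = 297 m × cos(51.9°) = 183 m

183 m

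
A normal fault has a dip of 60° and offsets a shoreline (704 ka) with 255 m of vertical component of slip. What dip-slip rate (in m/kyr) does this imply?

dip-slip = throw / sin(dip) = 255 m / sin(60°) = 294.4 m
rate = 294.4 m / 704 ka = 0.000418 m/yr = 0.418 m/kyr

0.418 m/kyr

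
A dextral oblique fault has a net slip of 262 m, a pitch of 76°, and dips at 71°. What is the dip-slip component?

dip-slip = net slip × sin(rake) = 262 m × sin(76°) = 254 m

254 m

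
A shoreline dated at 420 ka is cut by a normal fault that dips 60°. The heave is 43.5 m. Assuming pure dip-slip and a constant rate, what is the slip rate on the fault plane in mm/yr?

dip-slip = heave / cos(dip) = 43.5 m / cos(60°) = 87 m
rate = 87 m / 420 ka = 0.000207 m/yr = 0.207 mm/yr

0.207 mm/yr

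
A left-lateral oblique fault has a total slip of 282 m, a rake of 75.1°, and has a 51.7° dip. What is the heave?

dip-slip = net slip × sin(rake) = 282 m × sin(75.1°) = 272.5 m
heave = dip-slip × cos(dip) = 272.5 × cos(51.7°) = 169 m

169 m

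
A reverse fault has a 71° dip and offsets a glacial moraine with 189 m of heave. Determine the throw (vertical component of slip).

throw = heave × tan(dip) = 189 × tan(71°) = 549 m

549 m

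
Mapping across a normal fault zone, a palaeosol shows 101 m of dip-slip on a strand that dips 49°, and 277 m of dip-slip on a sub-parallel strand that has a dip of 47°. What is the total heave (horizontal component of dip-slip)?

255 m

heave_A = 101 × cos(49°) = 66.26 m
heave_B = 277 × cos(47°) = 188.9 m
total = 66.26 + 188.9 = 255 m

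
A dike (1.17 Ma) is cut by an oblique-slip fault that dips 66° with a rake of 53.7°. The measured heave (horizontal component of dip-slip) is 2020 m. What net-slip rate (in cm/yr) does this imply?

0.527 cm/yr

dip-slip = heave / cos(dip) = 2020 / cos(66°) = 4966 m
net slip = dip-slip / sin(rake) = 4966 / sin(53.7°) = 6162 m
rate = 6162 m / 1.17 Ma = 0.00527 m/yr = 0.527 cm/yr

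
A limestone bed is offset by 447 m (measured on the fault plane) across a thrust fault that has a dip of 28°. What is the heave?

heave = dip-slip × cos(dip) = 447 m × cos(28°) = 395 m

395 m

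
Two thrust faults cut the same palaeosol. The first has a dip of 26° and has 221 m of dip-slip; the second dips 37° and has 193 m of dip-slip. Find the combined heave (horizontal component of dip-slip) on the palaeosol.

353 m

heave_A = 221 × cos(26°) = 198.6 m
heave_B = 193 × cos(37°) = 154.1 m
total = 198.6 + 154.1 = 353 m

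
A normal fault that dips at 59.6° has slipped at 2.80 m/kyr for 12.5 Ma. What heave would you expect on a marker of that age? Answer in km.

17.7 km

dip-slip = rate × time = 2.80 m/kyr × 12.5 Ma = 35000 m
heave = dip-slip × cos(dip) = 35000 × cos(59.6°) = 17700 m = 17.7 km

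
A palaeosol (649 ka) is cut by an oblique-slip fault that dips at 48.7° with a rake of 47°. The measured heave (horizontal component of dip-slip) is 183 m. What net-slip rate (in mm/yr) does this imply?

dip-slip = heave / cos(dip) = 183 / cos(48.7°) = 277.3 m
net slip = dip-slip / sin(rake) = 277.3 / sin(47°) = 379.1 m
rate = 379.1 m / 649 ka = 0.000584 m/yr = 0.584 mm/yr

0.584 mm/yr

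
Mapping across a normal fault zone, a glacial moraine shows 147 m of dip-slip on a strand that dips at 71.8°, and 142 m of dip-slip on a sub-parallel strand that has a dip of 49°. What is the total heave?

139 m

heave_A = 147 × cos(71.8°) = 45.91 m
heave_B = 142 × cos(49°) = 93.16 m
total = 45.91 + 93.16 = 139 m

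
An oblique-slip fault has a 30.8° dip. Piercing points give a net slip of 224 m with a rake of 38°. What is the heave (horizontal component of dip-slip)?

dip-slip = net slip × sin(rake) = 224 m × sin(38°) = 137.9 m
heave = dip-slip × cos(dip) = 137.9 × cos(30.8°) = 118 m

118 m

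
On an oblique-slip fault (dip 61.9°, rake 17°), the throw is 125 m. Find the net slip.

dip-slip = throw / sin(dip) = 125 / sin(61.9°) = 141.7 m
net slip = dip-slip / sin(rake) = 141.7 / sin(17°) = 485 m

485 m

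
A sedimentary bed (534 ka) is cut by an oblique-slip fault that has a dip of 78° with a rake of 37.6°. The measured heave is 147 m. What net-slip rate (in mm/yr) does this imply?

2.17 mm/yr

dip-slip = heave / cos(dip) = 147 / cos(78°) = 707 m
net slip = dip-slip / sin(rake) = 707 / sin(37.6°) = 1159 m
rate = 1159 m / 534 ka = 0.00217 m/yr = 2.17 mm/yr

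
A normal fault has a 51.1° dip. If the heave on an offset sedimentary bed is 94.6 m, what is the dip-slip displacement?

151 m

dip-slip = heave / cos(dip) = 94.6 / cos(51.1°) = 151 m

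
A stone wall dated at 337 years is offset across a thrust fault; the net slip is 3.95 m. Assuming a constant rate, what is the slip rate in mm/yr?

rate = 3.95 m / 337 years = 0.0117 m/yr = 11.7 mm/yr

11.7 mm/yr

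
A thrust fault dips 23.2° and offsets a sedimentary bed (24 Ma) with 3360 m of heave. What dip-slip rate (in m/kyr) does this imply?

0.152 m/kyr

dip-slip = heave / cos(dip) = 3360 m / cos(23.2°) = 3656 m
rate = 3656 m / 24 Ma = 0.000152 m/yr = 0.152 m/kyr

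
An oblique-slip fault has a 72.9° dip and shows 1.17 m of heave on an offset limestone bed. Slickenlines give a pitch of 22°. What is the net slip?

dip-slip = heave / cos(dip) = 1.17 / cos(72.9°) = 3.979 m
net slip = dip-slip / sin(rake) = 3.979 / sin(22°) = 10.6 m

10.6 m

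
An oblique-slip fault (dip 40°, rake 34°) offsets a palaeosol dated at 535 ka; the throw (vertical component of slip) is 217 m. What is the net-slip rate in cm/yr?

dip-slip = throw / sin(dip) = 217 / sin(40°) = 337.6 m
net slip = dip-slip / sin(rake) = 337.6 / sin(34°) = 603.7 m
rate = 603.7 m / 535 ka = 0.00113 m/yr = 0.113 cm/yr

0.113 cm/yr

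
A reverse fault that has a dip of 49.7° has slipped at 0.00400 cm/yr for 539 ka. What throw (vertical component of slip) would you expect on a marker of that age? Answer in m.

dip-slip = rate × time = 0.00400 cm/yr × 539 ka = 21.56 m
throw = dip-slip × sin(dip) = 21.56 × sin(49.7°) = 16.4 m

16.4 m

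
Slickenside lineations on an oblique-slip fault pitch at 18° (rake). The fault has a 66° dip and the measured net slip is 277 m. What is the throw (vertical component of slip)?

78.2 m

dip-slip = net slip × sin(rake) = 277 m × sin(18°) = 85.60 m
throw = dip-slip × sin(dip) = 85.60 × sin(66°) = 78.2 m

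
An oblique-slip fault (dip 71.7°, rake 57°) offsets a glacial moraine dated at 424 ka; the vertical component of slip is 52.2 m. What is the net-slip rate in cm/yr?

dip-slip = throw / sin(dip) = 52.2 / sin(71.7°) = 54.98 m
net slip = dip-slip / sin(rake) = 54.98 / sin(57°) = 65.56 m
rate = 65.56 m / 424 ka = 0.000155 m/yr = 0.0155 cm/yr

0.0155 cm/yr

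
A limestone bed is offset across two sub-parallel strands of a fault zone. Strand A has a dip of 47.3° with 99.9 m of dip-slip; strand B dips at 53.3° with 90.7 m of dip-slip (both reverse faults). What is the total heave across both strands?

122 m

heave_A = 99.9 × cos(47.3°) = 67.75 m
heave_B = 90.7 × cos(53.3°) = 54.20 m
total = 67.75 + 54.20 = 122 m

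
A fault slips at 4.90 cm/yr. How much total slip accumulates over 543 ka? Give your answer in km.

slip = rate × time = 4.90 cm/yr × 543 ka = 26600 m = 26.6 km

26.6 km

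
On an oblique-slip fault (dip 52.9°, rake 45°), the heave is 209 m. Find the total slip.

dip-slip = heave / cos(dip) = 209 / cos(52.9°) = 346.5 m
net slip = dip-slip / sin(rake) = 346.5 / sin(45°) = 490 m

490 m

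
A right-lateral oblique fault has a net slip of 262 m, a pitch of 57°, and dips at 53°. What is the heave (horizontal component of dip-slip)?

dip-slip = net slip × sin(rake) = 262 m × sin(57°) = 219.7 m
heave = dip-slip × cos(dip) = 219.7 × cos(53°) = 132 m

132 m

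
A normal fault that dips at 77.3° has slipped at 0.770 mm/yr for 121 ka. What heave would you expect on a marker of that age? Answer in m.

dip-slip = rate × time = 0.770 mm/yr × 121 ka = 93.17 m
heave = dip-slip × cos(dip) = 93.17 × cos(77.3°) = 20.5 m

20.5 m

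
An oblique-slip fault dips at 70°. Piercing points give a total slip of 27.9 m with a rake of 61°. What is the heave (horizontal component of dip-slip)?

dip-slip = net slip × sin(rake) = 27.9 m × sin(61°) = 24.40 m
heave = dip-slip × cos(dip) = 24.40 × cos(70°) = 8.35 m

8.35 m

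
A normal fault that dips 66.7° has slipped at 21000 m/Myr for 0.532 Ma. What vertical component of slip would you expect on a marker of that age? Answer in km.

dip-slip = rate × time = 21000 m/Myr × 0.532 Ma = 11170 m
throw = dip-slip × sin(dip) = 11170 × sin(66.7°) = 10300 m = 10.3 km

10.3 km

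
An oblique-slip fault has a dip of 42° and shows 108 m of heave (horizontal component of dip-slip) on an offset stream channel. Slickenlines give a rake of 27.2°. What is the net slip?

dip-slip = heave / cos(dip) = 108 / cos(42°) = 145.3 m
net slip = dip-slip / sin(rake) = 145.3 / sin(27.2°) = 318 m

318 m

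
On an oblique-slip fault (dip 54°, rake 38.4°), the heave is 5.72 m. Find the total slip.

dip-slip = heave / cos(dip) = 5.72 / cos(54°) = 9.731 m
net slip = dip-slip / sin(rake) = 9.731 / sin(38.4°) = 15.7 m

15.7 m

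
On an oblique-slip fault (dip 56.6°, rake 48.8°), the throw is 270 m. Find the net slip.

dip-slip = throw / sin(dip) = 270 / sin(56.6°) = 323.4 m
net slip = dip-slip / sin(rake) = 323.4 / sin(48.8°) = 430 m

430 m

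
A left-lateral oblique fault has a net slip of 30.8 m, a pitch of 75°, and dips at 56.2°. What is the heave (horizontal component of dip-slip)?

16.6 m

dip-slip = net slip × sin(rake) = 30.8 m × sin(75°) = 29.75 m
heave = dip-slip × cos(dip) = 29.75 × cos(56.2°) = 16.6 m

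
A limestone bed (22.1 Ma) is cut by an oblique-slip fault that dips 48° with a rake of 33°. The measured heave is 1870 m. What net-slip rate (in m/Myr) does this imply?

232 m/Myr

dip-slip = heave / cos(dip) = 1870 / cos(48°) = 2795 m
net slip = dip-slip / sin(rake) = 2795 / sin(33°) = 5131 m
rate = 5131 m / 22.1 Ma = 0.000232 m/yr = 232 m/Myr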